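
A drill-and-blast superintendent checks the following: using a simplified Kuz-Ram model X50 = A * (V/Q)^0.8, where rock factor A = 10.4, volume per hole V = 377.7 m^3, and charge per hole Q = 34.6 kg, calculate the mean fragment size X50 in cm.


Compute V/Q:
V/Q = 377.7 / 34.6 = 10.91618497
Raise to the power 0.8:
(V/Q)^0.8 = 10.91618497^0.8 = 6.767943256
Multiply by A:
X50 = 10.4 * 6.767943256
= 70.3866 cm

70.3866 cm


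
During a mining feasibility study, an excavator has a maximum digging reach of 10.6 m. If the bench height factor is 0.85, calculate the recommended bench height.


9.01 m

Bench height = reach * factor
= 10.6 * 0.85
= 9.01 m


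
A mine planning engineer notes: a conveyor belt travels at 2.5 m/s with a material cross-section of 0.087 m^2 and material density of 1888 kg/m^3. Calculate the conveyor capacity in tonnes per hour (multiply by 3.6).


1478.304 t/h

Volumetric flow = speed * area
= 2.5 * 0.087 = 0.2175 m^3/s
Mass flow = volumetric * density
= 0.2175 * 1888 = 410.64 kg/s
Convert to t/h: multiply by 3.6
Capacity = 410.64 * 3.6
= 1478.304 t/h


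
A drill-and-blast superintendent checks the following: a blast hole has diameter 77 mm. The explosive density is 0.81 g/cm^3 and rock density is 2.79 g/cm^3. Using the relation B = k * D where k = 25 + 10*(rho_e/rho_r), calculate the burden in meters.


First, compute k:
rho_e / rho_r = 0.81 / 2.79 = 0.2903225806
k = 25 + 10 * 0.2903225806 = 27.90322581
Then, compute burden:
B = k * D / 1000 = 27.90322581 * 77 / 1000
= 2148.548387 / 1000
= 2.1485 m

2.1485 m


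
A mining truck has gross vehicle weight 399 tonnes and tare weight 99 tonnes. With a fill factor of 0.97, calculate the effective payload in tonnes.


Maximum payload = gross - tare
= 399 - 99 = 300 tonnes
Effective payload = max payload * fill factor
= 300 * 0.97
= 291.0 tonnes

291.0 tonnes


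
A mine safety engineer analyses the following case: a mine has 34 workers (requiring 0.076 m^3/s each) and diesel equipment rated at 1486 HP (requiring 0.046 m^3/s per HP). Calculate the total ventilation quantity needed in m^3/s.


Airflow for workers:
Q_people = 34 * 0.076 = 2.584 m^3/s
Airflow for diesel equipment:
Q_diesel = 1486 * 0.046 = 68.356 m^3/s
Total ventilation:
Q_total = 2.584 + 68.356
= 70.94 m^3/s

70.94 m^3/s


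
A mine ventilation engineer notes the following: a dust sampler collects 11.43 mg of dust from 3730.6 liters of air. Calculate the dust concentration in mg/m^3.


Convert liters to m^3: 1 m^3 = 1000 L
Concentration = mass / volume * 1000
= 11.43 / 3730.6 * 1000
= 0.003063850319 * 1000
= 3.0639 mg/m^3

3.0639 mg/m^3


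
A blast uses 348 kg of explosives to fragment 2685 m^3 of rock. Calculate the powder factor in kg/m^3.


Powder factor = explosive mass / rock volume
= 348 / 2685
= 0.1296 kg/m^3

0.1296 kg/m^3


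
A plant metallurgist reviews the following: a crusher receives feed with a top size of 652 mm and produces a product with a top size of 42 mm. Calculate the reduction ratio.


15.5238

Reduction ratio = feed size / product size
= 652 / 42
= 15.5238


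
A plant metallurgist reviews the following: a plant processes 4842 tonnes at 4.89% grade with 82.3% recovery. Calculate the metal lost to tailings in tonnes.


41.909 tonnes

Total metal in feed:
= 4842 * 4.89 / 100 = 236.7738 tonnes
Metal recovered:
= 236.7738 * 82.3 / 100 = 194.8648374 tonnes
Metal lost to tailings:
= 236.7738 - 194.8648374
= 41.909 tonnes


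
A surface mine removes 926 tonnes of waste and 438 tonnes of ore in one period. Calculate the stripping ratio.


2.1142

Stripping ratio = waste tonnage / ore tonnage
= 926 / 438
= 2.1142


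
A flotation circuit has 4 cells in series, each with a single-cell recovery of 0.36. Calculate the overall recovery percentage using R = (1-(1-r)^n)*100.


83.2228%

Complement of single-cell recovery:
1 - r = 1 - 0.36 = 0.64
Raise to power n:
(1 - r)^4 = 0.64^4 = 0.16777216
Overall recovery:
R = (1 - 0.16777216) * 100
= 83.2228%


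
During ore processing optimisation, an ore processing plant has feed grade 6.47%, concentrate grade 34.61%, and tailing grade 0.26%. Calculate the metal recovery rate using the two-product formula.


96.708%

Using the two-product formula:
R = 100 * c * (f - t) / (f * (c - t))
Numerator = 100 * 34.61 * (6.47 - 0.26)
= 100 * 34.61 * 6.21
= 21492.81
Denominator = 6.47 * (34.61 - 0.26)
= 6.47 * 34.35
= 222.2445
R = 21492.81 / 222.2445
= 96.708%


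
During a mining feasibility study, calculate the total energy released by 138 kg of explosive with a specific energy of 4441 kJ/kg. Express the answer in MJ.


612.858 MJ

Energy = mass * specific_energy / 1000
= 138 * 4441 / 1000
= 612858 / 1000
= 612.858 MJ


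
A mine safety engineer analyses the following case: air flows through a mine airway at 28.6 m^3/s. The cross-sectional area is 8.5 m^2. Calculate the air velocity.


Velocity = flow rate / cross-sectional area
= 28.6 / 8.5
= 3.3647 m/s

3.3647 m/s


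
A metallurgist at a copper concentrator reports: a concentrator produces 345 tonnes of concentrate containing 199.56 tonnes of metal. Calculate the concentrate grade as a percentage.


Grade = (metal in concentrate / concentrate mass) * 100
= (199.56 / 345) * 100
= 0.5784347826 * 100
= 57.8435%

57.8435%


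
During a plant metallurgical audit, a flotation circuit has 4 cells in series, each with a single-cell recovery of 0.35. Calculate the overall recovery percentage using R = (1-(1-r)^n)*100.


Complement of single-cell recovery:
1 - r = 1 - 0.35 = 0.65
Raise to power n:
(1 - r)^4 = 0.65^4 = 0.17850625
Overall recovery:
R = (1 - 0.17850625) * 100
= 82.1494%

82.1494%


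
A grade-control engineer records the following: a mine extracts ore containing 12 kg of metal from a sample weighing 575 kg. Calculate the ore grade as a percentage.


2.087%

Ore grade = (metal mass / ore mass) * 100
= (12 / 575) * 100
= 0.02086956522 * 100
= 2.087%


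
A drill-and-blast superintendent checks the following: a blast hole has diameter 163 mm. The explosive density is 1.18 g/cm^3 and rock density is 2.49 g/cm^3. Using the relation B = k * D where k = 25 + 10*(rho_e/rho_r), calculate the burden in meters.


4.8474 m

First, compute k:
rho_e / rho_r = 1.18 / 2.49 = 0.4738955823
k = 25 + 10 * 0.4738955823 = 29.73895582
Then, compute burden:
B = k * D / 1000 = 29.73895582 * 163 / 1000
= 4847.449799 / 1000
= 4.8474 m


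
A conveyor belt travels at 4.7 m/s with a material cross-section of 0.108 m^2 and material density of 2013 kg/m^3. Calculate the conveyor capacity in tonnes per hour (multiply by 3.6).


3678.4757 t/h

Volumetric flow = speed * area
= 4.7 * 0.108 = 0.5076 m^3/s
Mass flow = volumetric * density
= 0.5076 * 2013 = 1021.7988 kg/s
Convert to t/h: multiply by 3.6
Capacity = 1021.7988 * 3.6
= 3678.4757 t/h


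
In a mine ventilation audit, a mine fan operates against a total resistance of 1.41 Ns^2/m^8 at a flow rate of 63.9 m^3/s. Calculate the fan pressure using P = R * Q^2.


Compute Q^2:
Q^2 = 63.9^2 = 4083.21
Compute pressure:
P = R * Q^2 = 1.41 * 4083.21
= 5757.3261 Pa

5757.3261 Pa


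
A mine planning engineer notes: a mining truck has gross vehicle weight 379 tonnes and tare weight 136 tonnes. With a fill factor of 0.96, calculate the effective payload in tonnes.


233.28 tonnes

Maximum payload = gross - tare
= 379 - 136 = 243 tonnes
Effective payload = max payload * fill factor
= 243 * 0.96
= 233.28 tonnes


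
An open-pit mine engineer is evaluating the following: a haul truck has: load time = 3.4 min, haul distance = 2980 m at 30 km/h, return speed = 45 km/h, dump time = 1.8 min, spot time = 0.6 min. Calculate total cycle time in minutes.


Convert haul speed to m/min: 30 * 1000/60 = 500 m/min
Haul time = 2980 / 500 = 5.96 min
Convert return speed to m/min: 45 * 1000/60 = 750 m/min
Return time = 2980 / 750 = 3.973333333 min
Total cycle time:
= 3.4 + 5.96 + 1.8 + 3.973333333 + 0.6
= 15.7333 min

15.7333 min


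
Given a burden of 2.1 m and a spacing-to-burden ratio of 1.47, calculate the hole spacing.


3.087 m

Spacing = burden * ratio
= 2.1 * 1.47
= 3.087 m


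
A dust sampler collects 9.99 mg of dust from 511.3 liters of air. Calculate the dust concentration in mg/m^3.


Convert liters to m^3: 1 m^3 = 1000 L
Concentration = mass / volume * 1000
= 9.99 / 511.3 * 1000
= 0.01953843145 * 1000
= 19.5384 mg/m^3

19.5384 mg/m^3


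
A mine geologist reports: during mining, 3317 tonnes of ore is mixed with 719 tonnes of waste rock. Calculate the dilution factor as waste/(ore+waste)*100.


Total material = ore + waste
= 3317 + 719 = 4036 tonnes
Dilution = waste / total * 100
= 719 / 4036 * 100
= 0.1781466799 * 100
= 17.8147%

17.8147%


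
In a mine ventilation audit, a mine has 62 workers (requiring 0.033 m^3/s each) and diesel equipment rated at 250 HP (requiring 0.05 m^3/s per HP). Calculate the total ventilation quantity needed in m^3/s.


14.546 m^3/s

Airflow for workers:
Q_people = 62 * 0.033 = 2.046 m^3/s
Airflow for diesel equipment:
Q_diesel = 250 * 0.05 = 12.5 m^3/s
Total ventilation:
Q_total = 2.046 + 12.5
= 14.546 m^3/s


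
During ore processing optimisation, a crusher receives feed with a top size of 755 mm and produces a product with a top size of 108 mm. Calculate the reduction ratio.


Reduction ratio = feed size / product size
= 755 / 108
= 6.9907

6.9907


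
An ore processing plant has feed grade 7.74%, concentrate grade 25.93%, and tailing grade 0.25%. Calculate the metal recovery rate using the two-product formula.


97.7121%

Using the two-product formula:
R = 100 * c * (f - t) / (f * (c - t))
Numerator = 100 * 25.93 * (7.74 - 0.25)
= 100 * 25.93 * 7.49
= 19421.57
Denominator = 7.74 * (25.93 - 0.25)
= 7.74 * 25.68
= 198.7632
R = 19421.57 / 198.7632
= 97.7121%


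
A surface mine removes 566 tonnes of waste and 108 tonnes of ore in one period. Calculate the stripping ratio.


5.2407

Stripping ratio = waste tonnage / ore tonnage
= 566 / 108
= 5.2407


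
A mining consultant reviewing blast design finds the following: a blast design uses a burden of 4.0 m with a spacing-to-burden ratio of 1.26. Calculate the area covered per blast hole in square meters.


First, find the spacing:
Spacing = burden * ratio = 4.0 * 1.26
= 5.04 m
Then, calculate the area:
Area = burden * spacing = 4.0 * 5.04
= 20.16 m^2

20.16 m^2


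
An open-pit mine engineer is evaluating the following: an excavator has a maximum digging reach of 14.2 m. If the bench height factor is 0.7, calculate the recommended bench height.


Bench height = reach * factor
= 14.2 * 0.7
= 9.94 m

9.94 m


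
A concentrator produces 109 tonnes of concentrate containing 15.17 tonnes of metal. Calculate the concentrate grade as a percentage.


13.9174%

Grade = (metal in concentrate / concentrate mass) * 100
= (15.17 / 109) * 100
= 0.1391743119 * 100
= 13.9174%


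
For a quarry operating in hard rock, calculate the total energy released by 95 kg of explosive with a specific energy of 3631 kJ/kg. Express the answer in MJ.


Energy = mass * specific_energy / 1000
= 95 * 3631 / 1000
= 344945 / 1000
= 344.945 MJ

344.945 MJ


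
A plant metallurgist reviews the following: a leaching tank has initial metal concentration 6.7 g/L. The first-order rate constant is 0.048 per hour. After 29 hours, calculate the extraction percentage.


75.1422%

Compute the exponent:
-k * t = -0.048 * 29 = -1.392
Remaining concentration:
C = 6.7 * exp(-1.392)
= 6.7 * 0.2485776518
= 1.665470267 g/L
Extracted = 6.7 - 1.665470267 = 5.034529733 g/L
Extraction % = 5.034529733 / 6.7 * 100
= 75.1422%


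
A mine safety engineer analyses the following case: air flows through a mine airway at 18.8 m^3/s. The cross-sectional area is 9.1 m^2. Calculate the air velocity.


Velocity = flow rate / cross-sectional area
= 18.8 / 9.1
= 2.0659 m/s

2.0659 m/s


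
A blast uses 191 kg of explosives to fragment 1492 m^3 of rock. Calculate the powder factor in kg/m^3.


0.128 kg/m^3

Powder factor = explosive mass / rock volume
= 191 / 1492
= 0.128 kg/m^3


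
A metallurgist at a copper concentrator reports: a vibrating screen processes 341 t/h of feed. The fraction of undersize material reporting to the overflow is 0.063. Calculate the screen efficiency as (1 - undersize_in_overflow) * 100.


Screen efficiency = (1 - fraction of undersize in overflow) * 100
= (1 - 0.063) * 100
= 0.937 * 100
= 93.7%

93.7%


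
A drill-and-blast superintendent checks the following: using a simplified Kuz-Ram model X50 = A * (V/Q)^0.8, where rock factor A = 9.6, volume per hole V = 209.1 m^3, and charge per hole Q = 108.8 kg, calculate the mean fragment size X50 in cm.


Compute V/Q:
V/Q = 209.1 / 108.8 = 1.921875
Raise to the power 0.8:
(V/Q)^0.8 = 1.921875^0.8 = 1.686475786
Multiply by A:
X50 = 9.6 * 1.686475786
= 16.1902 cm

16.1902 cm


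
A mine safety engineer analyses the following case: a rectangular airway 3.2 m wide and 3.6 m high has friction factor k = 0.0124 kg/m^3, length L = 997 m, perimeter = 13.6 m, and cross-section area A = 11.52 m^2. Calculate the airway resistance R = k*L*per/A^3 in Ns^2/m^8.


Compute the numerator:
k * L * per = 0.0124 * 997 * 13.6
= 168.13408
Compute the denominator:
A^3 = 11.52^3 = 1528.823808
Resistance:
R = 168.13408 / 1528.823808
= 0.11 Ns^2/m^8

0.11 Ns^2/m^8


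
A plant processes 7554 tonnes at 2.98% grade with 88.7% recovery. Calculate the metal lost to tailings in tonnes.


Total metal in feed:
= 7554 * 2.98 / 100 = 225.1092 tonnes
Metal recovered:
= 225.1092 * 88.7 / 100 = 199.6718604 tonnes
Metal lost to tailings:
= 225.1092 - 199.6718604
= 25.4373 tonnes

25.4373 tonnes


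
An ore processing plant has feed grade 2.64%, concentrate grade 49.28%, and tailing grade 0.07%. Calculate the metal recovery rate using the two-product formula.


Using the two-product formula:
R = 100 * c * (f - t) / (f * (c - t))
Numerator = 100 * 49.28 * (2.64 - 0.07)
= 100 * 49.28 * 2.57
= 12664.96
Denominator = 2.64 * (49.28 - 0.07)
= 2.64 * 49.21
= 129.9144
R = 12664.96 / 129.9144
= 97.487%

97.487%


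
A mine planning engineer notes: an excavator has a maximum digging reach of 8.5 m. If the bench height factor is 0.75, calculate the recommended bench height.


6.375 m

Bench height = reach * factor
= 8.5 * 0.75
= 6.375 m


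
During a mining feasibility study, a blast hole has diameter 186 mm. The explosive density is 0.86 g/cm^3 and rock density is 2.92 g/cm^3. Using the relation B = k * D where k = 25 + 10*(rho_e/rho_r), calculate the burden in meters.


First, compute k:
rho_e / rho_r = 0.86 / 2.92 = 0.2945205479
k = 25 + 10 * 0.2945205479 = 27.94520548
Then, compute burden:
B = k * D / 1000 = 27.94520548 * 186 / 1000
= 5197.808219 / 1000
= 5.1978 m

5.1978 m


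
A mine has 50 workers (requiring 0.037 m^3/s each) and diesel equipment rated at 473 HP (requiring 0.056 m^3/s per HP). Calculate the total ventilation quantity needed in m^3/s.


Airflow for workers:
Q_people = 50 * 0.037 = 1.85 m^3/s
Airflow for diesel equipment:
Q_diesel = 473 * 0.056 = 26.488 m^3/s
Total ventilation:
Q_total = 1.85 + 26.488
= 28.338 m^3/s

28.338 m^3/s


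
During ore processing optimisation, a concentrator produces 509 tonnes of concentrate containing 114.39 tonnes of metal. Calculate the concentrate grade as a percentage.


22.4735%

Grade = (metal in concentrate / concentrate mass) * 100
= (114.39 / 509) * 100
= 0.2247347741 * 100
= 22.4735%


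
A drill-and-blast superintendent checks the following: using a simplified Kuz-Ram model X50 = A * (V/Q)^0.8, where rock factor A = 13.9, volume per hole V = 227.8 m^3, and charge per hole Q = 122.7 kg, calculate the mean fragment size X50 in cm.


22.8025 cm

Compute V/Q:
V/Q = 227.8 / 122.7 = 1.856560717
Raise to the power 0.8:
(V/Q)^0.8 = 1.856560717^0.8 = 1.640466347
Multiply by A:
X50 = 13.9 * 1.640466347
= 22.8025 cm


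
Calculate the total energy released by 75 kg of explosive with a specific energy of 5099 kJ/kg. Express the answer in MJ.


382.425 MJ

Energy = mass * specific_energy / 1000
= 75 * 5099 / 1000
= 382425 / 1000
= 382.425 MJ


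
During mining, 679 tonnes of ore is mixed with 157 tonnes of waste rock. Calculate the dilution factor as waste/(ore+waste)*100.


Total material = ore + waste
= 679 + 157 = 836 tonnes
Dilution = waste / total * 100
= 157 / 836 * 100
= 0.1877990431 * 100
= 18.7799%

18.7799%


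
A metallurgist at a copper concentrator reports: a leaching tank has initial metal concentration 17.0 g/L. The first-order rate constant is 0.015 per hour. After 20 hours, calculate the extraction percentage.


Compute the exponent:
-k * t = -0.015 * 20 = -0.3
Remaining concentration:
C = 17.0 * exp(-0.3)
= 17.0 * 0.7408182207
= 12.59390975 g/L
Extracted = 17.0 - 12.59390975 = 4.406090248 g/L
Extraction % = 4.406090248 / 17.0 * 100
= 25.9182%

25.9182%


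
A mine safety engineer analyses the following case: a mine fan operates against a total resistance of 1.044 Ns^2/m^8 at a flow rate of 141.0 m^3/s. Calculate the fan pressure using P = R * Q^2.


20755.764 Pa

Compute Q^2:
Q^2 = 141.0^2 = 19881.0
Compute pressure:
P = R * Q^2 = 1.044 * 19881.0
= 20755.764 Pa


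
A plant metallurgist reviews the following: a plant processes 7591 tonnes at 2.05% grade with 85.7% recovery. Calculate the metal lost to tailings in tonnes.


22.253 tonnes

Total metal in feed:
= 7591 * 2.05 / 100 = 155.6155 tonnes
Metal recovered:
= 155.6155 * 85.7 / 100 = 133.3624835 tonnes
Metal lost to tailings:
= 155.6155 - 133.3624835
= 22.253 tonnes


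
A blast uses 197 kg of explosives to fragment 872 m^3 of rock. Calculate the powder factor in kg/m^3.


Powder factor = explosive mass / rock volume
= 197 / 872
= 0.2259 kg/m^3

0.2259 kg/m^3


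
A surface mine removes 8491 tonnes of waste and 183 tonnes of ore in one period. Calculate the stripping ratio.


46.3989

Stripping ratio = waste tonnage / ore tonnage
= 8491 / 183
= 46.3989


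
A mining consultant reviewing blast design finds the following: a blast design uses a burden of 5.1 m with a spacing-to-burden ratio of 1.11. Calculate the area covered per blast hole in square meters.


28.8711 m^2

First, find the spacing:
Spacing = burden * ratio = 5.1 * 1.11
= 5.661 m
Then, calculate the area:
Area = burden * spacing = 5.1 * 5.661
= 28.8711 m^2


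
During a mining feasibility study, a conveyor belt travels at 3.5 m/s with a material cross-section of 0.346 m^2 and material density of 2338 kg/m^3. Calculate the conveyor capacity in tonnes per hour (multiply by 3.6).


10192.7448 t/h

Volumetric flow = speed * area
= 3.5 * 0.346 = 1.211 m^3/s
Mass flow = volumetric * density
= 1.211 * 2338 = 2831.318 kg/s
Convert to t/h: multiply by 3.6
Capacity = 2831.318 * 3.6
= 10192.7448 t/h


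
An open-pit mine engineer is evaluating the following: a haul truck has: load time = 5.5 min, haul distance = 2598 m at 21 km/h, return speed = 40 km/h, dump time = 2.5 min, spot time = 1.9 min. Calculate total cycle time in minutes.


21.2199 min

Convert haul speed to m/min: 21 * 1000/60 = 350 m/min
Haul time = 2598 / 350 = 7.422857143 min
Convert return speed to m/min: 40 * 1000/60 = 666.6666667 m/min
Return time = 2598 / 666.6666667 = 3.897 min
Total cycle time:
= 5.5 + 7.422857143 + 2.5 + 3.897 + 1.9
= 21.2199 min


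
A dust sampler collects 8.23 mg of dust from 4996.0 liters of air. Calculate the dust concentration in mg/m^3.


1.6473 mg/m^3

Convert liters to m^3: 1 m^3 = 1000 L
Concentration = mass / volume * 1000
= 8.23 / 4996.0 * 1000
= 0.001647317854 * 1000
= 1.6473 mg/m^3


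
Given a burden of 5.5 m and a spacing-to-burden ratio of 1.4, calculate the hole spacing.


7.7 m

Spacing = burden * ratio
= 5.5 * 1.4
= 7.7 m


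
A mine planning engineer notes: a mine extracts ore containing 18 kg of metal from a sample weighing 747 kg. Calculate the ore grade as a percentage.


2.4096%

Ore grade = (metal mass / ore mass) * 100
= (18 / 747) * 100
= 0.02409638554 * 100
= 2.4096%


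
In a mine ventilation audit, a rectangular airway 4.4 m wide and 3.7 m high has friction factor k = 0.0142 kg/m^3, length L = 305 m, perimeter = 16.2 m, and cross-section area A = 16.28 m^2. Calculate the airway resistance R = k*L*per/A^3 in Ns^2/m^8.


0.0163 Ns^2/m^8

Compute the numerator:
k * L * per = 0.0142 * 305 * 16.2
= 70.1622
Compute the denominator:
A^3 = 16.28^3 = 4314.825152
Resistance:
R = 70.1622 / 4314.825152
= 0.0163 Ns^2/m^8


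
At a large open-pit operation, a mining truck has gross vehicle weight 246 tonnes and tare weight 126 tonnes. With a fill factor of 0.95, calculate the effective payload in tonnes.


114.0 tonnes

Maximum payload = gross - tare
= 246 - 126 = 120 tonnes
Effective payload = max payload * fill factor
= 120 * 0.95
= 114.0 tonnes


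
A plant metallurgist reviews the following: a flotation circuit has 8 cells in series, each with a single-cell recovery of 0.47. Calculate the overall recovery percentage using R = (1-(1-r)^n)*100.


99.3774%

Complement of single-cell recovery:
1 - r = 1 - 0.47 = 0.53
Raise to power n:
(1 - r)^8 = 0.53^8 = 0.006225969041
Overall recovery:
R = (1 - 0.006225969041) * 100
= 99.3774%


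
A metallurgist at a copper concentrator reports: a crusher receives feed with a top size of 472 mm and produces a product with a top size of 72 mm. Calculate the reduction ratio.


Reduction ratio = feed size / product size
= 472 / 72
= 6.5556

6.5556


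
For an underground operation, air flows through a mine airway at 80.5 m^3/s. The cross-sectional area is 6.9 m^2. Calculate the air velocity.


11.6667 m/s

Velocity = flow rate / cross-sectional area
= 80.5 / 6.9
= 11.6667 m/s


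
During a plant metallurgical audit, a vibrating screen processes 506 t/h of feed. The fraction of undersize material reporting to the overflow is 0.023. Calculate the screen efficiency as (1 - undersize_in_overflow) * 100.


Screen efficiency = (1 - fraction of undersize in overflow) * 100
= (1 - 0.023) * 100
= 0.977 * 100
= 97.7%

97.7%


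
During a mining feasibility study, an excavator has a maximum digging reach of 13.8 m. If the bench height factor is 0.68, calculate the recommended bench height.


Bench height = reach * factor
= 13.8 * 0.68
= 9.384 m

9.384 m


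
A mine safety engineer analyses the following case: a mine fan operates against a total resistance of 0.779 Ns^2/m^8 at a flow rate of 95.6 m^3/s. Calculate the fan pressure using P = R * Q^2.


7119.5614 Pa

Compute Q^2:
Q^2 = 95.6^2 = 9139.36
Compute pressure:
P = R * Q^2 = 0.779 * 9139.36
= 7119.5614 Pa


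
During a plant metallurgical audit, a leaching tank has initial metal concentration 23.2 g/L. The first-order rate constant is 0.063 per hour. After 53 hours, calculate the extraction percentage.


Compute the exponent:
-k * t = -0.063 * 53 = -3.339
Remaining concentration:
C = 23.2 * exp(-3.339)
= 23.2 * 0.0354724124
= 0.8229599678 g/L
Extracted = 23.2 - 0.8229599678 = 22.37704003 g/L
Extraction % = 22.37704003 / 23.2 * 100
= 96.4528%

96.4528%


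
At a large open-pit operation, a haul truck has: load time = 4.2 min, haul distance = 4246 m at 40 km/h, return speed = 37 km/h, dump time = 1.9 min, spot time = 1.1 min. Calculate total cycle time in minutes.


20.4544 min

Convert haul speed to m/min: 40 * 1000/60 = 666.6666667 m/min
Haul time = 4246 / 666.6666667 = 6.369 min
Convert return speed to m/min: 37 * 1000/60 = 616.6666667 m/min
Return time = 4246 / 616.6666667 = 6.885405405 min
Total cycle time:
= 4.2 + 6.369 + 1.9 + 6.885405405 + 1.1
= 20.4544 min


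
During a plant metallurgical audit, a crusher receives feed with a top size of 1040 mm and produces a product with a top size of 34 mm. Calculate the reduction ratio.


30.5882

Reduction ratio = feed size / product size
= 1040 / 34
= 30.5882


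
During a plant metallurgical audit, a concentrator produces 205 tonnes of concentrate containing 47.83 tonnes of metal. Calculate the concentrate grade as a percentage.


23.3317%

Grade = (metal in concentrate / concentrate mass) * 100
= (47.83 / 205) * 100
= 0.2333170732 * 100
= 23.3317%


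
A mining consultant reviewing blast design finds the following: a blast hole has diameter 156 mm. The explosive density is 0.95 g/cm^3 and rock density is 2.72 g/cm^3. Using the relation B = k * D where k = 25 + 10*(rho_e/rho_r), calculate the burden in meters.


4.4449 m

First, compute k:
rho_e / rho_r = 0.95 / 2.72 = 0.3492647059
k = 25 + 10 * 0.3492647059 = 28.49264706
Then, compute burden:
B = k * D / 1000 = 28.49264706 * 156 / 1000
= 4444.852941 / 1000
= 4.4449 m


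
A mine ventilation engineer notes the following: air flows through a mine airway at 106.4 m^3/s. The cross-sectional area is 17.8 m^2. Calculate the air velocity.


5.9775 m/s

Velocity = flow rate / cross-sectional area
= 106.4 / 17.8
= 5.9775 m/s


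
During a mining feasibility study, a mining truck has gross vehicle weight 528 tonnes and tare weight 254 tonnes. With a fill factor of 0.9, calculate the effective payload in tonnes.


246.6 tonnes

Maximum payload = gross - tare
= 528 - 254 = 274 tonnes
Effective payload = max payload * fill factor
= 274 * 0.9
= 246.6 tonnes


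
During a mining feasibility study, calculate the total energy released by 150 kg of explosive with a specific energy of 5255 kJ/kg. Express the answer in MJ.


788.25 MJ

Energy = mass * specific_energy / 1000
= 150 * 5255 / 1000
= 788250 / 1000
= 788.25 MJ


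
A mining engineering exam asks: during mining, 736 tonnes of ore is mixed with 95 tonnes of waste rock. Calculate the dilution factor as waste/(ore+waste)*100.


Total material = ore + waste
= 736 + 95 = 831 tonnes
Dilution = waste / total * 100
= 95 / 831 * 100
= 0.1143200963 * 100
= 11.432%

11.432%


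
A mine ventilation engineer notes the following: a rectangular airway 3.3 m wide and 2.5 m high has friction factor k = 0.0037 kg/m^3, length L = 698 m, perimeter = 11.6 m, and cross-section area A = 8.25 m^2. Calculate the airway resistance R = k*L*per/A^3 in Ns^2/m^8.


0.0534 Ns^2/m^8

Compute the numerator:
k * L * per = 0.0037 * 698 * 11.6
= 29.95816
Compute the denominator:
A^3 = 8.25^3 = 561.515625
Resistance:
R = 29.95816 / 561.515625
= 0.0534 Ns^2/m^8


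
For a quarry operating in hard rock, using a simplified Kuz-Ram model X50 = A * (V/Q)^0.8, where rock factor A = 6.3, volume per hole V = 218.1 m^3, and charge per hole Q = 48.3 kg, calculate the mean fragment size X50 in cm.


Compute V/Q:
V/Q = 218.1 / 48.3 = 4.51552795
Raise to the power 0.8:
(V/Q)^0.8 = 4.51552795^0.8 = 3.340156593
Multiply by A:
X50 = 6.3 * 3.340156593
= 21.043 cm

21.043 cm


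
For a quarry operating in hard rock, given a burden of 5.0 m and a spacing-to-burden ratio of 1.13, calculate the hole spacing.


Spacing = burden * ratio
= 5.0 * 1.13
= 5.65 m

5.65 m


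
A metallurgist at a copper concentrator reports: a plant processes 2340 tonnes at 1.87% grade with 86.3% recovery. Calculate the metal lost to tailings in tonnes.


Total metal in feed:
= 2340 * 1.87 / 100 = 43.758 tonnes
Metal recovered:
= 43.758 * 86.3 / 100 = 37.763154 tonnes
Metal lost to tailings:
= 43.758 - 37.763154
= 5.9948 tonnes

5.9948 tonnes


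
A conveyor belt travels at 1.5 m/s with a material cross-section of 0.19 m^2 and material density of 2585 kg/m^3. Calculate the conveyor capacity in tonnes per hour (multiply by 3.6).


2652.21 t/h

Volumetric flow = speed * area
= 1.5 * 0.19 = 0.285 m^3/s
Mass flow = volumetric * density
= 0.285 * 2585 = 736.725 kg/s
Convert to t/h: multiply by 3.6
Capacity = 736.725 * 3.6
= 2652.21 t/h


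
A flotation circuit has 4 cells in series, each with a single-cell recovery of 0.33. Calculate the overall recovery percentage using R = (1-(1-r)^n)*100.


Complement of single-cell recovery:
1 - r = 1 - 0.33 = 0.67
Raise to power n:
(1 - r)^4 = 0.67^4 = 0.20151121
Overall recovery:
R = (1 - 0.20151121) * 100
= 79.8489%

79.8489%


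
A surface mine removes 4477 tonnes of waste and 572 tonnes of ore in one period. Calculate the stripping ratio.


Stripping ratio = waste tonnage / ore tonnage
= 4477 / 572
= 7.8269

7.8269


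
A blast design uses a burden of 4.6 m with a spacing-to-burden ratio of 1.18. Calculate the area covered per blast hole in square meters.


24.9688 m^2

First, find the spacing:
Spacing = burden * ratio = 4.6 * 1.18
= 5.428 m
Then, calculate the area:
Area = burden * spacing = 4.6 * 5.428
= 24.9688 m^2


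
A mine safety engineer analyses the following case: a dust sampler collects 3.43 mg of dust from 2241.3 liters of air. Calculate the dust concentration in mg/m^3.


Convert liters to m^3: 1 m^3 = 1000 L
Concentration = mass / volume * 1000
= 3.43 / 2241.3 * 1000
= 0.001530361844 * 1000
= 1.5304 mg/m^3

1.5304 mg/m^3


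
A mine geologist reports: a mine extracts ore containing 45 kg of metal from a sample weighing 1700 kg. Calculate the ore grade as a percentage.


Ore grade = (metal mass / ore mass) * 100
= (45 / 1700) * 100
= 0.02647058824 * 100
= 2.6471%

2.6471%


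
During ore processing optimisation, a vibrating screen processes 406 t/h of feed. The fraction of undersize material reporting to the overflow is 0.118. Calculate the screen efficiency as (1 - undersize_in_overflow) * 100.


Screen efficiency = (1 - fraction of undersize in overflow) * 100
= (1 - 0.118) * 100
= 0.882 * 100
= 88.2%

88.2%


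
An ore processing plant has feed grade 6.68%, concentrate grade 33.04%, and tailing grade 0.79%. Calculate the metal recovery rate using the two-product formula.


90.3336%

Using the two-product formula:
R = 100 * c * (f - t) / (f * (c - t))
Numerator = 100 * 33.04 * (6.68 - 0.79)
= 100 * 33.04 * 5.89
= 19460.56
Denominator = 6.68 * (33.04 - 0.79)
= 6.68 * 32.25
= 215.43
R = 19460.56 / 215.43
= 90.3336%


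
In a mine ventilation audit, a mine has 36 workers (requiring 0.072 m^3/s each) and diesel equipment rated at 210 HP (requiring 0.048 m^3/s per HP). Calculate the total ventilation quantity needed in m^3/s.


12.672 m^3/s

Airflow for workers:
Q_people = 36 * 0.072 = 2.592 m^3/s
Airflow for diesel equipment:
Q_diesel = 210 * 0.048 = 10.08 m^3/s
Total ventilation:
Q_total = 2.592 + 10.08
= 12.672 m^3/s


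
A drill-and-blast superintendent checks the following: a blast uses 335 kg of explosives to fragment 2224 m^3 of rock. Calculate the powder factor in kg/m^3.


0.1506 kg/m^3

Powder factor = explosive mass / rock volume
= 335 / 2224
= 0.1506 kg/m^3


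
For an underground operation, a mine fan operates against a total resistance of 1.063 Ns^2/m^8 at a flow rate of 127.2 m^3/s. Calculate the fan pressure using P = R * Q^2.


Compute Q^2:
Q^2 = 127.2^2 = 16179.84
Compute pressure:
P = R * Q^2 = 1.063 * 16179.84
= 17199.1699 Pa

17199.1699 Pa


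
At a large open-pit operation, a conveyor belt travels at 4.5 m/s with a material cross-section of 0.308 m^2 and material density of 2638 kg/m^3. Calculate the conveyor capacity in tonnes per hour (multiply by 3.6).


13162.5648 t/h

Volumetric flow = speed * area
= 4.5 * 0.308 = 1.386 m^3/s
Mass flow = volumetric * density
= 1.386 * 2638 = 3656.268 kg/s
Convert to t/h: multiply by 3.6
Capacity = 3656.268 * 3.6
= 13162.5648 t/h


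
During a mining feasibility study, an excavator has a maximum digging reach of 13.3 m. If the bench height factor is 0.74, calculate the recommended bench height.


Bench height = reach * factor
= 13.3 * 0.74
= 9.842 m

9.842 m


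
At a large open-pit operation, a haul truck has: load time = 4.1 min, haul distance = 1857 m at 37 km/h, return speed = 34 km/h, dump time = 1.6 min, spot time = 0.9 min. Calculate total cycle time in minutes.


12.8884 min

Convert haul speed to m/min: 37 * 1000/60 = 616.6666667 m/min
Haul time = 1857 / 616.6666667 = 3.011351351 min
Convert return speed to m/min: 34 * 1000/60 = 566.6666667 m/min
Return time = 1857 / 566.6666667 = 3.277058824 min
Total cycle time:
= 4.1 + 3.011351351 + 1.6 + 3.277058824 + 0.9
= 12.8884 min


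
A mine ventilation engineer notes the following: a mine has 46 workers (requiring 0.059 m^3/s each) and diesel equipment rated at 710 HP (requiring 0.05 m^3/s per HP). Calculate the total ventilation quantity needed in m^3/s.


Airflow for workers:
Q_people = 46 * 0.059 = 2.714 m^3/s
Airflow for diesel equipment:
Q_diesel = 710 * 0.05 = 35.5 m^3/s
Total ventilation:
Q_total = 2.714 + 35.5
= 38.214 m^3/s

38.214 m^3/s


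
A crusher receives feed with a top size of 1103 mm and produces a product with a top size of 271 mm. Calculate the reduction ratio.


Reduction ratio = feed size / product size
= 1103 / 271
= 4.0701

4.0701


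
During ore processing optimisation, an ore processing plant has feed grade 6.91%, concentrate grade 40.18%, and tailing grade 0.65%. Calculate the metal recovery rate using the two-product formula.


Using the two-product formula:
R = 100 * c * (f - t) / (f * (c - t))
Numerator = 100 * 40.18 * (6.91 - 0.65)
= 100 * 40.18 * 6.26
= 25152.68
Denominator = 6.91 * (40.18 - 0.65)
= 6.91 * 39.53
= 273.1523
R = 25152.68 / 273.1523
= 92.083%

92.083%


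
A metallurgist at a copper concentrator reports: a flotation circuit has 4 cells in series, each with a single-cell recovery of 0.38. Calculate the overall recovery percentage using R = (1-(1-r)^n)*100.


85.2237%

Complement of single-cell recovery:
1 - r = 1 - 0.38 = 0.62
Raise to power n:
(1 - r)^4 = 0.62^4 = 0.14776336
Overall recovery:
R = (1 - 0.14776336) * 100
= 85.2237%


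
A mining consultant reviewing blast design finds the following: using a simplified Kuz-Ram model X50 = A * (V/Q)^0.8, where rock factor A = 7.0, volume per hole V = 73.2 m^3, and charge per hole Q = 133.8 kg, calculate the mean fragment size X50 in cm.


Compute V/Q:
V/Q = 73.2 / 133.8 = 0.5470852018
Raise to the power 0.8:
(V/Q)^0.8 = 0.5470852018^0.8 = 0.6172256619
Multiply by A:
X50 = 7.0 * 0.6172256619
= 4.3206 cm

4.3206 cm


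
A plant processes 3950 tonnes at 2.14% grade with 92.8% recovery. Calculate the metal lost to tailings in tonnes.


6.0862 tonnes

Total metal in feed:
= 3950 * 2.14 / 100 = 84.53 tonnes
Metal recovered:
= 84.53 * 92.8 / 100 = 78.44384 tonnes
Metal lost to tailings:
= 84.53 - 78.44384
= 6.0862 tonnes


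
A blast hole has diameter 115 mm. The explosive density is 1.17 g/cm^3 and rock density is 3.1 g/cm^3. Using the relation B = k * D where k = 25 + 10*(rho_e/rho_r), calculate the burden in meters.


First, compute k:
rho_e / rho_r = 1.17 / 3.1 = 0.3774193548
k = 25 + 10 * 0.3774193548 = 28.77419355
Then, compute burden:
B = k * D / 1000 = 28.77419355 * 115 / 1000
= 3309.032258 / 1000
= 3.309 m

3.309 m


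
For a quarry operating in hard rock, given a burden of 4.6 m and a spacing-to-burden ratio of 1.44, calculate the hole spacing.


Spacing = burden * ratio
= 4.6 * 1.44
= 6.624 m

6.624 m


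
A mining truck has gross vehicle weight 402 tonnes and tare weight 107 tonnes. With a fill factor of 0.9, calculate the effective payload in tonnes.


265.5 tonnes

Maximum payload = gross - tare
= 402 - 107 = 295 tonnes
Effective payload = max payload * fill factor
= 295 * 0.9
= 265.5 tonnes


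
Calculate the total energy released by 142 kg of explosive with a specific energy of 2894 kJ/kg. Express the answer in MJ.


410.948 MJ

Energy = mass * specific_energy / 1000
= 142 * 2894 / 1000
= 410948 / 1000
= 410.948 MJ


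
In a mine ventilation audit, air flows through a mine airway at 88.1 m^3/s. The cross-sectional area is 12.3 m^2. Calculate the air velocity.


Velocity = flow rate / cross-sectional area
= 88.1 / 12.3
= 7.1626 m/s

7.1626 m/s


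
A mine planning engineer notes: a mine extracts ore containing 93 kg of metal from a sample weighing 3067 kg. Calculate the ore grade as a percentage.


3.0323%

Ore grade = (metal mass / ore mass) * 100
= (93 / 3067) * 100
= 0.030322791 * 100
= 3.0323%


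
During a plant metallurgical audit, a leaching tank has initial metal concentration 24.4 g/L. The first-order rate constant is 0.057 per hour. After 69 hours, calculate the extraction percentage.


98.0415%

Compute the exponent:
-k * t = -0.057 * 69 = -3.933
Remaining concentration:
C = 24.4 * exp(-3.933)
= 24.4 * 0.01958482984
= 0.4778698482 g/L
Extracted = 24.4 - 0.4778698482 = 23.92213015 g/L
Extraction % = 23.92213015 / 24.4 * 100
= 98.0415%


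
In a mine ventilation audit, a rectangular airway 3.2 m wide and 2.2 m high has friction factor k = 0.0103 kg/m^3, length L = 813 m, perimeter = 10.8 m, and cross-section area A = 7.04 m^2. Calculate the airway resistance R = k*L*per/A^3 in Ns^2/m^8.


Compute the numerator:
k * L * per = 0.0103 * 813 * 10.8
= 90.43812
Compute the denominator:
A^3 = 7.04^3 = 348.913664
Resistance:
R = 90.43812 / 348.913664
= 0.2592 Ns^2/m^8

0.2592 Ns^2/m^8


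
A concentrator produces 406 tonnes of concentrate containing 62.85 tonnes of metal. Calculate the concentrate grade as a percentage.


15.4803%

Grade = (metal in concentrate / concentrate mass) * 100
= (62.85 / 406) * 100
= 0.1548029557 * 100
= 15.4803%


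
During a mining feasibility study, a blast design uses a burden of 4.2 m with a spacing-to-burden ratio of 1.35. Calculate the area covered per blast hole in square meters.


First, find the spacing:
Spacing = burden * ratio = 4.2 * 1.35
= 5.67 m
Then, calculate the area:
Area = burden * spacing = 4.2 * 5.67
= 23.814 m^2

23.814 m^2


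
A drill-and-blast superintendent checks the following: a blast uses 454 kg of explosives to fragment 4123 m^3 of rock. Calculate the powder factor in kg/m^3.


0.1101 kg/m^3

Powder factor = explosive mass / rock volume
= 454 / 4123
= 0.1101 kg/m^3


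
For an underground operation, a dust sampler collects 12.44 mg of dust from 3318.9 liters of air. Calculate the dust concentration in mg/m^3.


Convert liters to m^3: 1 m^3 = 1000 L
Concentration = mass / volume * 1000
= 12.44 / 3318.9 * 1000
= 0.003748229835 * 1000
= 3.7482 mg/m^3

3.7482 mg/m^3


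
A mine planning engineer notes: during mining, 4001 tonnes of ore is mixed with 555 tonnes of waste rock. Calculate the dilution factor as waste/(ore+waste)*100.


12.1817%

Total material = ore + waste
= 4001 + 555 = 4556 tonnes
Dilution = waste / total * 100
= 555 / 4556 * 100
= 0.1218173837 * 100
= 12.1817%


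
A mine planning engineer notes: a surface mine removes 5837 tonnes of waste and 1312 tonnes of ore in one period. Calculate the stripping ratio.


Stripping ratio = waste tonnage / ore tonnage
= 5837 / 1312
= 4.4489

4.4489


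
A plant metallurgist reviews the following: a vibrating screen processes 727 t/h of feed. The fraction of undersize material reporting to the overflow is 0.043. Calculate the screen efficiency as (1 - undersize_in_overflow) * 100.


95.7%

Screen efficiency = (1 - fraction of undersize in overflow) * 100
= (1 - 0.043) * 100
= 0.957 * 100
= 95.7%


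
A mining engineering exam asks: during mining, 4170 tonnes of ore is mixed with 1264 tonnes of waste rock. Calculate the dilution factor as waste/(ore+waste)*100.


Total material = ore + waste
= 4170 + 1264 = 5434 tonnes
Dilution = waste / total * 100
= 1264 / 5434 * 100
= 0.2326094958 * 100
= 23.2609%

23.2609%


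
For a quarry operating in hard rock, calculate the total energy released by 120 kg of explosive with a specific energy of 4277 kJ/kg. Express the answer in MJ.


Energy = mass * specific_energy / 1000
= 120 * 4277 / 1000
= 513240 / 1000
= 513.24 MJ

513.24 MJ


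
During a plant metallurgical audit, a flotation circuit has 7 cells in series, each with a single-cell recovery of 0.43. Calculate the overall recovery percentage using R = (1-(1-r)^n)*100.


98.0451%

Complement of single-cell recovery:
1 - r = 1 - 0.43 = 0.57
Raise to power n:
(1 - r)^7 = 0.57^7 = 0.01954897493
Overall recovery:
R = (1 - 0.01954897493) * 100
= 98.0451%
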